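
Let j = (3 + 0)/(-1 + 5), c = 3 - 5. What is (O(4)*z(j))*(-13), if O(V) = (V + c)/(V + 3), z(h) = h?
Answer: -39/14 ≈ -2.7857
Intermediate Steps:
c = -2
j = ¾ (j = 3/4 = 3*(¼) = ¾ ≈ 0.75000)
O(V) = (-2 + V)/(3 + V) (O(V) = (V - 2)/(V + 3) = (-2 + V)/(3 + V))
(O(4)*z(j))*(-13) = (((-2 + 4)/(3 + 4))*(¾))*(-13) = ((2/7)*(¾))*(-13) = (3/14)*(-13) = -39/14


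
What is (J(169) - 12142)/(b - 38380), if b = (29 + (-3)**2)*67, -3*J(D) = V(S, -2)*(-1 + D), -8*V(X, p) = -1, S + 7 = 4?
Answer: 12149/35834 ≈ 0.33904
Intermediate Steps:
S = -3 (S = -7 + 4 = -3)
V(X, p) = 1/8 (V(X, p) = -1/8*(-1) = 1/8)
J(D) = 1/24 - D/24 (J(D) = -(-1 + D)/24 = -(-1/8 + D/8)/3 = 1/24 - D/24)
b = 2546 (b = (29 + 9)*67 = 38*67 = 2546)
(J(169) - 12142)/(b - 38380) = ((1/24 - 1/24*169) - 12142)/(2546 - 38380) = ((1/24 - 169/24) - 12142)/(-35834) = (-7 - 12142)*(-1/35834) = -12149*(-1/35834) = 12149/35834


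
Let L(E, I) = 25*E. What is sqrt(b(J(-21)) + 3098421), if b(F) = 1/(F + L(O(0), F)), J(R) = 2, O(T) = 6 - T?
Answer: sqrt(17896479734)/76 ≈ 1760.2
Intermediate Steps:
b(F) = 1/(150 + F) (b(F) = 1/(F + 25*(6 - 1*0)) = 1/(F + 25*(6 + 0)) = 1/(F + 25*6) = 1/(F + 150) = 1/(150 + F))
sqrt(b(J(-21)) + 3098421) = sqrt(1/(150 + 2) + 3098421) = sqrt(1/152 + 3098421) = sqrt(470959993/152) = sqrt(17896479734)/76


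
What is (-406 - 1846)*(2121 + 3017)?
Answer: -11570776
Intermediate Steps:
(-406 - 1846)*(2121 + 3017) = -2252*5138 = -11570776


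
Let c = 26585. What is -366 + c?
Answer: 26219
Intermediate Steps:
-366 + c = -366 + 26585 = 26219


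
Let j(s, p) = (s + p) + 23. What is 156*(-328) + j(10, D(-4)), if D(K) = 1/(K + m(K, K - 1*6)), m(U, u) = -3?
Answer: -357946/7 ≈ -51135.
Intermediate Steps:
D(K) = 1/(-3 + K) (D(K) = 1/(K - 3) = 1/(-3 + K))
j(s, p) = 23 + p + s (j(s, p) = (p + s) + 23 = 23 + p + s)
156*(-328) + j(10, D(-4)) = 156*(-328) + (23 + 1/(-3 - 4) + 10) = -51168 + (23 + 1/(-7) + 10) = -51168 + (23 - 1/7 + 10) = -51168 + 230/7 = -357946/7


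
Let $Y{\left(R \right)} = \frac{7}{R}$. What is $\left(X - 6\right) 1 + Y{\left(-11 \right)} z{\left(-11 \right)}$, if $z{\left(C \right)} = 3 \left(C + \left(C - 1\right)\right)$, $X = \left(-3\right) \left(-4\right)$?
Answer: $\frac{549}{11} \approx 49.909$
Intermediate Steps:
$X = 12$
$z{\left(C \right)} = -3 + 6 C$ ($z{\left(C \right)} = 3 \left(C + \left(-1 + C\right)\right) = 3 \left(-1 + 2 C\right) = -3 + 6 C$)
$\left(X - 6\right) 1 + Y{\left(-11 \right)} z{\left(-11 \right)} = \left(12 - 6\right) 1 + \frac{7}{-11} \left(-3 + 6 \left(-11\right)\right) = \left(12 - 6\right) 1 + 7 \left(- \frac{1}{11}\right) \left(-3 - 66\right) = 6 \cdot 1 - - \frac{483}{11} = 6 + \frac{483}{11} = \frac{549}{11}$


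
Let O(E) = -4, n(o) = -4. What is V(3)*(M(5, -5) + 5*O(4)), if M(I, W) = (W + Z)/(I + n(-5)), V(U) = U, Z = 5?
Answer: -60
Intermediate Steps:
M(I, W) = (5 + W)/(-4 + I) (M(I, W) = (W + 5)/(I - 4) = (5 + W)/(-4 + I))
V(3)*(M(5, -5) + 5*O(4)) = 3*((5 - 5)/(-4 + 5) + 5*(-4)) = 3*(0/1 - 20) = 3*(1*0 - 20) = 3*(0 - 20) = 3*(-20) = -60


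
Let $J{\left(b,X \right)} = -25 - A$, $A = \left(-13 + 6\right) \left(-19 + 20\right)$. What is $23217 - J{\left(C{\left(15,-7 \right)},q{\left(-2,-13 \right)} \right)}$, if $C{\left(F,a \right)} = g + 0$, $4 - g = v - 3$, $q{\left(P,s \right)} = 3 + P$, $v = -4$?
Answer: $23235$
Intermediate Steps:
$A = -7$ ($A = \left(-7\right) 1 = -7$)
$g = 11$ ($g = 4 - \left(-4 - 3\right) = 4 - -7 = 4 + 7 = 11$)
$C{\left(F,a \right)} = 11$ ($C{\left(F,a \right)} = 11 + 0 = 11$)
$J{\left(b,X \right)} = -18$ ($J{\left(b,X \right)} = -25 - -7 = -25 + 7 = -18$)
$23217 - J{\left(C{\left(15,-7 \right)},q{\left(-2,-13 \right)} \right)} = 23217 - -18 = 23217 + 18 = 23235$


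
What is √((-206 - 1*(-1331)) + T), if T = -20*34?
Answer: √445 ≈ 21.095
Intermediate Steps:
T = -680
√((-206 - 1*(-1331)) + T) = √((-206 - 1*(-1331)) - 680) = √((-206 + 1331) - 680) = √(1125 - 680) = √445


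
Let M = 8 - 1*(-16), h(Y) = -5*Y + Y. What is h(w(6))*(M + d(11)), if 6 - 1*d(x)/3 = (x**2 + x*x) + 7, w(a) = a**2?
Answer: 101520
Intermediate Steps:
d(x) = -3 - 6*x**2 (d(x) = 18 - 3*((x**2 + x*x) + 7) = 18 - 3*((x**2 + x**2) + 7) = 18 - 3*(2*x**2 + 7) = 18 - 3*(7 + 2*x**2) = 18 + (-21 - 6*x**2) = -3 - 6*x**2)
h(Y) = -4*Y
M = 24 (M = 8 + 16 = 24)
h(w(6))*(M + d(11)) = (-4*6**2)*(24 + (-3 - 6*11**2)) = (-4*36)*(24 + (-3 - 6*121)) = -144*(24 + (-3 - 726)) = -144*(24 - 729) = -144*(-705) = 101520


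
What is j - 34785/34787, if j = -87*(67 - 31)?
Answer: -108987669/34787 ≈ -3133.0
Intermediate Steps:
j = -3132 (j = -87*36 = -3132)
j - 34785/34787 = -3132 - 34785/34787 = -108987669/34787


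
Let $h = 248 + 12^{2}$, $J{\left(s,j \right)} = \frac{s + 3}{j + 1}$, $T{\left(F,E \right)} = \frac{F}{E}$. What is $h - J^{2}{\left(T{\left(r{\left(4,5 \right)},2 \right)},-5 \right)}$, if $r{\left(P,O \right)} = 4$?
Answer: $\frac{6247}{16} \approx 390.44$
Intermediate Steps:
$J{\left(s,j \right)} = \frac{3 + s}{1 + j}$
$h = 392$ ($h = 248 + 144 = 392$)
$h - J^{2}{\left(T{\left(r{\left(4,5 \right)},2 \right)},-5 \right)} = 392 - \left(\frac{3 + \frac{4}{2}}{1 - 5}\right)^{2} = 392 - \left(\frac{3 + 4 \cdot \frac{1}{2}}{-4}\right)^{2} = 392 - \left(- \frac{3 + 2}{4}\right)^{2} = 392 - \left(\left(- \frac{1}{4}\right) 5\right)^{2} = 392 - \left(- \frac{5}{4}\right)^{2} = 392 - \frac{25}{16} = \frac{6247}{16}$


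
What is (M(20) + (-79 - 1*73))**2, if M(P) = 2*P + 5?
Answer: 11449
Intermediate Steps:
M(P) = 5 + 2*P
(M(20) + (-79 - 1*73))**2 = ((5 + 2*20) + (-79 - 1*73))**2 = ((5 + 40) + (-79 - 73))**2 = (45 - 152)**2 = (-107)**2 = 11449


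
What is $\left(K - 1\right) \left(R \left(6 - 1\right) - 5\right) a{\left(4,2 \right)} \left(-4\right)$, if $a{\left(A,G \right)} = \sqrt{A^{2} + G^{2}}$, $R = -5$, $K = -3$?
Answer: $- 960 \sqrt{5} \approx -2146.6$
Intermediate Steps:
$\left(K - 1\right) \left(R \left(6 - 1\right) - 5\right) a{\left(4,2 \right)} \left(-4\right) = \left(-3 - 1\right) \left(- 5 \left(6 - 1\right) - 5\right) \sqrt{4^{2} + 2^{2}} \left(-4\right) = - 4 \left(\left(-5\right) 5 - 5\right) \sqrt{16 + 4} \left(-4\right) = - 4 \left(-25 - 5\right) \sqrt{20} \left(-4\right) = \left(-4\right) \left(-30\right) 2 \sqrt{5} \left(-4\right) = 120 \cdot 2 \sqrt{5} \left(-4\right) = 240 \sqrt{5} \left(-4\right) = - 960 \sqrt{5}$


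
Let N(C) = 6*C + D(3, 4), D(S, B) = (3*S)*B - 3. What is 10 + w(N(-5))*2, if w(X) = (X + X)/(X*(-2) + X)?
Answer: 6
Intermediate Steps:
D(S, B) = -3 + 3*B*S (D(S, B) = 3*B*S - 3 = -3 + 3*B*S)
N(C) = 33 + 6*C (N(C) = 6*C + (-3 + 3*4*3) = 6*C + (-3 + 36) = 6*C + 33 = 33 + 6*C)
w(X) = -2 (w(X) = (2*X)/(-2*X + X) = (2*X)/((-X)) = (2*X)*(-1/X) = -2)
10 + w(N(-5))*2 = 10 - 2*2 = 10 - 4 = 6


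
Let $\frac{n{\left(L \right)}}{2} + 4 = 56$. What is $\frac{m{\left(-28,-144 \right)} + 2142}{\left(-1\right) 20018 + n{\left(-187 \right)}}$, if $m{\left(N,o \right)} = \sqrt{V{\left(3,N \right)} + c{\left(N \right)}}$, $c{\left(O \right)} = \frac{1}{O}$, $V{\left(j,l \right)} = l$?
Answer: $- \frac{357}{3319} - \frac{i \sqrt{5495}}{278796} \approx -0.10756 - 0.00026589 i$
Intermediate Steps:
$n{\left(L \right)} = 104$ ($n{\left(L \right)} = -8 + 2 \cdot 56 = -8 + 112 = 104$)
$m{\left(N,o \right)} = \sqrt{N + \frac{1}{N}}$
$\frac{m{\left(-28,-144 \right)} + 2142}{\left(-1\right) 20018 + n{\left(-187 \right)}} = \frac{\sqrt{-28 + \frac{1}{-28}} + 2142}{\left(-1\right) 20018 + 104} = \frac{\sqrt{-28 - \frac{1}{28}} + 2142}{-20018 + 104} = \frac{\sqrt{- \frac{785}{28}} + 2142}{-19914} = \left(\frac{i \sqrt{5495}}{14} + 2142\right) \left(- \frac{1}{19914}\right) = \left(2142 + \frac{i \sqrt{5495}}{14}\right) \left(- \frac{1}{19914}\right) = - \frac{357}{3319} - \frac{i \sqrt{5495}}{278796}$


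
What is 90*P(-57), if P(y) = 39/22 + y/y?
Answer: 2745/11 ≈ 249.55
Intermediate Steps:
P(y) = 61/22 (P(y) = 39*(1/22) + 1 = 39/22 + 1 = 61/22)
90*P(-57) = 90*(61/22) = 2745/11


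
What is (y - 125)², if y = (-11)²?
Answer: 16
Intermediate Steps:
y = 121
(y - 125)² = (121 - 125)² = (-4)² = 16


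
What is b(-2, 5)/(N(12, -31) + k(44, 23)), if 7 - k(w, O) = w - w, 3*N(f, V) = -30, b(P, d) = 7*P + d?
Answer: 3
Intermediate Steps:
b(P, d) = d + 7*P
N(f, V) = -10 (N(f, V) = (⅓)*(-30) = -10)
k(w, O) = 7 (k(w, O) = 7 - (w - w) = 7 - 1*0 = 7 + 0 = 7)
b(-2, 5)/(N(12, -31) + k(44, 23)) = (5 + 7*(-2))/(-10 + 7) = (5 - 14)/(-3) = -9*(-⅓) = 3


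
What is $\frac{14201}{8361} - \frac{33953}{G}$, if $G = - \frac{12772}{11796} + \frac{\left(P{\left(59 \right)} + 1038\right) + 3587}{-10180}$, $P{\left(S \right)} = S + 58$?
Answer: $\frac{4261500790973779}{194346838089} \approx 21927.0$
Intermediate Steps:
$P{\left(S \right)} = 58 + S$
$G = - \frac{23244449}{15010410}$ ($G = - \frac{12772}{11796} + \frac{\left(\left(58 + 59\right) + 1038\right) + 3587}{-10180} = \left(-12772\right) \frac{1}{11796} + \left(\left(117 + 1038\right) + 3587\right) \left(- \frac{1}{10180}\right) = - \frac{3193}{2949} + \left(1155 + 3587\right) \left(- \frac{1}{10180}\right) = - \frac{3193}{2949} + 4742 \left(- \frac{1}{10180}\right) = - \frac{3193}{2949} - \frac{2371}{5090} = - \frac{23244449}{15010410} \approx -1.5486$)
$\frac{14201}{8361} - \frac{33953}{G} = \frac{14201}{8361} - \frac{33953}{- \frac{23244449}{15010410}} = 14201 \cdot \frac{1}{8361} - - \frac{509648450730}{23244449} = \frac{14201}{8361} + \frac{509648450730}{23244449} = \frac{4261500790973779}{194346838089}$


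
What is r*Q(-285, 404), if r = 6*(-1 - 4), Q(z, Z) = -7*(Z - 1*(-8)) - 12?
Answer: 86880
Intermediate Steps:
Q(z, Z) = -68 - 7*Z (Q(z, Z) = -7*(Z + 8) - 12 = -7*(8 + Z) - 12 = (-56 - 7*Z) - 12 = -68 - 7*Z)
r = -30 (r = 6*(-5) = -30)
r*Q(-285, 404) = -30*(-68 - 7*404) = -30*(-68 - 2828) = -30*(-2896) = 86880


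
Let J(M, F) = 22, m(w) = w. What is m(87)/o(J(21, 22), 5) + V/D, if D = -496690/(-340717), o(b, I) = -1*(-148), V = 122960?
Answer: 620043843539/7351012 ≈ 84348.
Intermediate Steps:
o(b, I) = 148
D = 496690/340717 (D = -496690*(-1/340717) = 496690/340717 ≈ 1.4578)
m(87)/o(J(21, 22), 5) + V/D = 87/148 + 122960/(496690/340717) = 87*(1/148) + 122960*(340717/496690) = 87/148 + 4189456232/49669 = 620043843539/7351012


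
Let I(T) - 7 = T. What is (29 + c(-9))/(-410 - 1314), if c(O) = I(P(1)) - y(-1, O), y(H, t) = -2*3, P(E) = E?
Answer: -43/1724 ≈ -0.024942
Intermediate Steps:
I(T) = 7 + T
y(H, t) = -6
c(O) = 14 (c(O) = (7 + 1) - 1*(-6) = 8 + 6 = 14)
(29 + c(-9))/(-410 - 1314) = (29 + 14)/(-410 - 1314) = 43/(-1724) = -1/1724*43 = -43/1724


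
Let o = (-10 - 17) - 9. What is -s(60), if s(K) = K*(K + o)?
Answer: -1440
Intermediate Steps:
o = -36 (o = -27 - 9 = -36)
s(K) = K*(-36 + K) (s(K) = K*(K - 36) = K*(-36 + K))
-s(60) = -60*(-36 + 60) = -60*24 = -1*1440 = -1440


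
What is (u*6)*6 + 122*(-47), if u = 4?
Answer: -5590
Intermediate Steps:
(u*6)*6 + 122*(-47) = (4*6)*6 + 122*(-47) = 24*6 - 5734 = 144 - 5734 = -5590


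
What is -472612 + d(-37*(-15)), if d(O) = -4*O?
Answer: -474832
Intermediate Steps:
-472612 + d(-37*(-15)) = -472612 - (-148)*(-15) = -472612 - 4*555 = -472612 - 2220 = -474832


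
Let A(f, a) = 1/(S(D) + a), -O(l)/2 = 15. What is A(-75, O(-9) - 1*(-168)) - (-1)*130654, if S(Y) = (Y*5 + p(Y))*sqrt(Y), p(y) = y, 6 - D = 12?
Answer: 584023403/4470 + I*sqrt(6)/745 ≈ 1.3065e+5 + 0.0032879*I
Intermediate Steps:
D = -6 (D = 6 - 1*12 = 6 - 12 = -6)
O(l) = -30 (O(l) = -2*15 = -30)
S(Y) = 6*Y**(3/2) (S(Y) = (Y*5 + Y)*sqrt(Y) = (5*Y + Y)*sqrt(Y) = (6*Y)*sqrt(Y) = 6*Y**(3/2))
A(f, a) = 1/(a - 36*I*sqrt(6)) (A(f, a) = 1/(6*(-6)**(3/2) + a) = 1/(6*(-6*I*sqrt(6)) + a) = 1/(-36*I*sqrt(6) + a) = 1/(a - 36*I*sqrt(6)))
A(-75, O(-9) - 1*(-168)) - (-1)*130654 = 1/((-30 - 1*(-168)) - 36*I*sqrt(6)) - (-1)*130654 = 1/((-30 + 168) - 36*I*sqrt(6)) - 1*(-130654) = 1/(138 - 36*I*sqrt(6)) + 130654 = 130654 + 1/(138 - 36*I*sqrt(6))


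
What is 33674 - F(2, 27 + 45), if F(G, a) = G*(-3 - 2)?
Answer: 33684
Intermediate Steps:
F(G, a) = -5*G (F(G, a) = G*(-5) = -5*G)
33674 - F(2, 27 + 45) = 33674 - (-5)*2 = 33674 - 1*(-10) = 33674 + 10 = 33684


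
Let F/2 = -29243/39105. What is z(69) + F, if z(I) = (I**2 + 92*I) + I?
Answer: 437057204/39105 ≈ 11177.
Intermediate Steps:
F = -58486/39105 (F = 2*(-29243/39105) = -58486/39105 ≈ -1.4956)
z(I) = I**2 + 93*I
z(69) + F = 69*(93 + 69) - 58486/39105 = 69*162 - 58486/39105 = 11178 - 58486/39105 = 437057204/39105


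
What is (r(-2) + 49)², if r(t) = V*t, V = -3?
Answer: 3025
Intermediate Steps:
r(t) = -3*t
(r(-2) + 49)² = (-3*(-2) + 49)² = (6 + 49)² = 55² = 3025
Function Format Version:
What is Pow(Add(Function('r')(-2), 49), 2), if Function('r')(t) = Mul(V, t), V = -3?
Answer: 3025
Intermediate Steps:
Function('r')(t) = Mul(-3, t)
Pow(Add(Function('r')(-2), 49), 2) = Pow(Add(Mul(-3, -2), 49), 2) = Pow(Add(6, 49), 2) = Pow(55, 2) = 3025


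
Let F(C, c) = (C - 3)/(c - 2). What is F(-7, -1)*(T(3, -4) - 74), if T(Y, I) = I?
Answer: -260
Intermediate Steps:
F(C, c) = (-3 + C)/(-2 + c)
F(-7, -1)*(T(3, -4) - 74) = ((-3 - 7)/(-2 - 1))*(-4 - 74) = (-10/(-3))*(-78) = -⅓*(-10)*(-78) = (10/3)*(-78) = -260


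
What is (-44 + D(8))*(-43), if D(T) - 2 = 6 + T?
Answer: 1204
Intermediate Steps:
D(T) = 8 + T (D(T) = 2 + (6 + T) = 8 + T)
(-44 + D(8))*(-43) = (-44 + (8 + 8))*(-43) = (-44 + 16)*(-43) = -28*(-43) = 1204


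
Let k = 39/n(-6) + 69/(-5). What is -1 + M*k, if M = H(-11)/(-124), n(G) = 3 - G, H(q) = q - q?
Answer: -1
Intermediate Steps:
H(q) = 0
k = -142/15 (k = 39/(3 - 1*(-6)) + 69/(-5) = 39/(3 + 6) + 69*(-⅕) = 39/9 - 69/5 = 39*(⅑) - 69/5 = 13/3 - 69/5 = -142/15 ≈ -9.4667)
M = 0 (M = 0/(-124) = 0*(-1/124) = 0)
-1 + M*k = -1 + 0*(-142/15) = -1 + 0 = -1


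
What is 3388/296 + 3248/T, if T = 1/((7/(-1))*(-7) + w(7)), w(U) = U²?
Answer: 23555343/74 ≈ 3.1832e+5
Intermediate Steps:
T = 1/98 (T = 1/((7/(-1))*(-7) + 7²) = 1/((7*(-1))*(-7) + 49) = 1/(-7*(-7) + 49) = 1/(49 + 49) = 1/98 ≈ 0.010204)
3388/296 + 3248/T = 3388/296 + 3248/(1/98) = 3388*(1/296) + 3248*98 = 847/74 + 318304 = 23555343/74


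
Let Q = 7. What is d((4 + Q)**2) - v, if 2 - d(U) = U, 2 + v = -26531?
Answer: 26414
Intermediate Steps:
v = -26533 (v = -2 - 26531 = -26533)
d(U) = 2 - U
d((4 + Q)**2) - v = (2 - (4 + 7)**2) - 1*(-26533) = (2 - 1*11**2) + 26533 = (2 - 1*121) + 26533 = (2 - 121) + 26533 = -119 + 26533 = 26414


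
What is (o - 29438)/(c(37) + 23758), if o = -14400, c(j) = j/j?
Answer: -1906/1033 ≈ -1.8451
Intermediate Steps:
c(j) = 1
(o - 29438)/(c(37) + 23758) = (-14400 - 29438)/(1 + 23758) = -43838/23759 = -43838*1/23759 = -1906/1033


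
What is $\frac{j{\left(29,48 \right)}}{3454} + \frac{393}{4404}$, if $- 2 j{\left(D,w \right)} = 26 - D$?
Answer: $\frac{113669}{1267618} \approx 0.089671$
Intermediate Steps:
$j{\left(D,w \right)} = -13 + \frac{D}{2}$ ($j{\left(D,w \right)} = - \frac{26 - D}{2} = -13 + \frac{D}{2}$)
$\frac{j{\left(29,48 \right)}}{3454} + \frac{393}{4404} = \frac{-13 + \frac{1}{2} \cdot 29}{3454} + \frac{393}{4404} = \left(-13 + \frac{29}{2}\right) \frac{1}{3454} + 393 \cdot \frac{1}{4404} = \frac{3}{2} \cdot \frac{1}{3454} + \frac{131}{1468} = \frac{3}{6908} + \frac{131}{1468} = \frac{113669}{1267618}$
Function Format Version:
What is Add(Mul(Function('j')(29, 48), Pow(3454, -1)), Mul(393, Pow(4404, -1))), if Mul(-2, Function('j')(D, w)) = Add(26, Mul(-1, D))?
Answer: Rational(113669, 1267618) ≈ 0.089671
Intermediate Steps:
Function('j')(D, w) = Add(-13, Mul(Rational(1, 2), D)) (Function('j')(D, w) = Mul(Rational(-1, 2), Add(26, Mul(-1, D))) = Add(-13, Mul(Rational(1, 2), D)))
Add(Mul(Function('j')(29, 48), Pow(3454, -1)), Mul(393, Pow(4404, -1))) = Add(Mul(Add(-13, Mul(Rational(1, 2), 29)), Pow(3454, -1)), Mul(393, Pow(4404, -1))) = Add(Mul(Add(-13, Rational(29, 2)), Rational(1, 3454)), Mul(393, Rational(1, 4404))) = Add(Mul(Rational(3, 2), Rational(1, 3454)), Rational(131, 1468)) = Add(Rational(3, 6908), Rational(131, 1468)) = Rational(113669, 1267618)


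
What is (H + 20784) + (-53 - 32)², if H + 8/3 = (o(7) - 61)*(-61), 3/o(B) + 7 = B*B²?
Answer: 10660201/336 ≈ 31727.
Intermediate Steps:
o(B) = 3/(-7 + B³) (o(B) = 3/(-7 + B*B²) = 3/(-7 + B³))
H = 1249177/336 (H = -8/3 + (3/(-7 + 7³) - 61)*(-61) = -8/3 + (3/(-7 + 343) - 61)*(-61) = -8/3 + (3/336 - 61)*(-61) = -8/3 + (3*(1/336) - 61)*(-61) = -8/3 + (1/112 - 61)*(-61) = -8/3 - 6831/112*(-61) = -8/3 + 416691/112 = 1249177/336 ≈ 3717.8)
(H + 20784) + (-53 - 32)² = (1249177/336 + 20784) + (-53 - 32)² = 8232601/336 + (-85)² = 8232601/336 + 7225 = 10660201/336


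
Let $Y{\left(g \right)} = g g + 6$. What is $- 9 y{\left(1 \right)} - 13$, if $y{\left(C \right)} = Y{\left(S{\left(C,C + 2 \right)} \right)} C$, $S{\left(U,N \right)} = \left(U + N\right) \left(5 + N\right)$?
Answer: $-9283$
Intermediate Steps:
$S{\left(U,N \right)} = \left(5 + N\right) \left(N + U\right)$ ($S{\left(U,N \right)} = \left(N + U\right) \left(5 + N\right) = \left(5 + N\right) \left(N + U\right)$)
$Y{\left(g \right)} = 6 + g^{2}$ ($Y{\left(g \right)} = g^{2} + 6 = 6 + g^{2}$)
$y{\left(C \right)} = C \left(6 + \left(10 + \left(2 + C\right)^{2} + 10 C + C \left(2 + C\right)\right)^{2}\right)$ ($y{\left(C \right)} = \left(6 + \left(\left(C + 2\right)^{2} + 5 \left(C + 2\right) + 5 C + \left(C + 2\right) C\right)^{2}\right) C = \left(6 + \left(\left(2 + C\right)^{2} + 5 \left(2 + C\right) + 5 C + \left(2 + C\right) C\right)^{2}\right) C = \left(6 + \left(\left(2 + C\right)^{2} + \left(10 + 5 C\right) + 5 C + C \left(2 + C\right)\right)^{2}\right) C = \left(6 + \left(10 + \left(2 + C\right)^{2} + 10 C + C \left(2 + C\right)\right)^{2}\right) C = C \left(6 + \left(10 + \left(2 + C\right)^{2} + 10 C + C \left(2 + C\right)\right)^{2}\right)$)
$- 9 y{\left(1 \right)} - 13 = - 9 \cdot 1 \left(6 + \left(10 + \left(2 + 1\right)^{2} + 10 \cdot 1 + 1 \left(2 + 1\right)\right)^{2}\right) - 13 = - 9 \cdot 1 \left(6 + \left(10 + 3^{2} + 10 + 1 \cdot 3\right)^{2}\right) - 13 = - 9 \cdot 1 \left(6 + \left(10 + 9 + 10 + 3\right)^{2}\right) - 13 = - 9 \cdot 1 \left(6 + 32^{2}\right) - 13 = - 9 \cdot 1 \left(6 + 1024\right) - 13 = - 9 \cdot 1 \cdot 1030 - 13 = \left(-9\right) 1030 - 13 = -9270 - 13 = -9283$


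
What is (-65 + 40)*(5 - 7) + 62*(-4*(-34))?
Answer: 8482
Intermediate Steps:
(-65 + 40)*(5 - 7) + 62*(-4*(-34)) = -25*(-2) + 62*136 = 50 + 8432 = 8482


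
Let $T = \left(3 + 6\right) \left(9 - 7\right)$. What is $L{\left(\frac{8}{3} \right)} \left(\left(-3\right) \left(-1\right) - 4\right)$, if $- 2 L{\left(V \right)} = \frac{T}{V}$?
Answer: $\frac{27}{8} \approx 3.375$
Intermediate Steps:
$T = 18$ ($T = 9 \cdot 2 = 18$)
$L{\left(V \right)} = - \frac{9}{V}$ ($L{\left(V \right)} = - \frac{18 \frac{1}{V}}{2} = - \frac{9}{V}$)
$L{\left(\frac{8}{3} \right)} \left(\left(-3\right) \left(-1\right) - 4\right) = - \frac{9}{8 \cdot \frac{1}{3}} \left(\left(-3\right) \left(-1\right) - 4\right) = - \frac{9}{8 \cdot \frac{1}{3}} \left(3 - 4\right) = - \frac{9}{\frac{8}{3}} \left(-1\right) = \left(-9\right) \frac{3}{8} \left(-1\right) = \left(- \frac{27}{8}\right) \left(-1\right) = \frac{27}{8}$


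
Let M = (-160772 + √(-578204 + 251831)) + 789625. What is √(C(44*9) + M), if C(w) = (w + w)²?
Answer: √(1256117 + I*√326373) ≈ 1120.8 + 0.255*I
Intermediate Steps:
C(w) = 4*w² (C(w) = (2*w)² = 4*w²)
M = 628853 + I*√326373 (M = (-160772 + √(-326373)) + 789625 = (-160772 + I*√326373) + 789625 = 628853 + I*√326373 ≈ 6.2885e+5 + 571.29*I)
√(C(44*9) + M) = √(4*(44*9)² + (628853 + I*√326373)) = √(4*396² + (628853 + I*√326373)) = √(4*156816 + (628853 + I*√326373)) = √(627264 + (628853 + I*√326373)) = √(1256117 + I*√326373)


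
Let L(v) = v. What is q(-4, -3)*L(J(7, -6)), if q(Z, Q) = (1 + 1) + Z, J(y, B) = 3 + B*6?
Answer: 66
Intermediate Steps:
J(y, B) = 3 + 6*B
q(Z, Q) = 2 + Z
q(-4, -3)*L(J(7, -6)) = (2 - 4)*(3 + 6*(-6)) = -2*(3 - 36) = -2*(-33) = 66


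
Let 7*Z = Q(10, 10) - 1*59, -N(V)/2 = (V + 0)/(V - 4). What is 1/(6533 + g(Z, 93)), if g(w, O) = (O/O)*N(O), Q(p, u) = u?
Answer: 89/581251 ≈ 0.00015312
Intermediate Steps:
N(V) = -2*V/(-4 + V) (N(V) = -2*(V + 0)/(V - 4) = -2*V/(-4 + V))
Z = -7 (Z = (10 - 1*59)/7 = (10 - 59)/7 = (⅐)*(-49) = -7)
g(w, O) = -2*O/(-4 + O) (g(w, O) = (O/O)*(-2*O/(-4 + O)) = 1*(-2*O/(-4 + O)) = -2*O/(-4 + O))
1/(6533 + g(Z, 93)) = 1/(6533 - 2*93/(-4 + 93)) = 1/(6533 - 2*93/89) = 1/(6533 - 2*93*1/89) = 1/(6533 - 186/89) = 1/(581251/89) = 89/581251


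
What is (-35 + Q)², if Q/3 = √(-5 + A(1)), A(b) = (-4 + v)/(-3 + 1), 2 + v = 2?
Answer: 1198 - 210*I*√3 ≈ 1198.0 - 363.73*I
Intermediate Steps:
v = 0 (v = -2 + 2 = 0)
A(b) = 2 (A(b) = (-4 + 0)/(-3 + 1) = -4/(-2) = -4*(-½) = 2)
Q = 3*I*√3 (Q = 3*√(-5 + 2) = 3*√(-3) = 3*(I*√3) = 3*I*√3 ≈ 5.1962*I)
(-35 + Q)² = (-35 + 3*I*√3)²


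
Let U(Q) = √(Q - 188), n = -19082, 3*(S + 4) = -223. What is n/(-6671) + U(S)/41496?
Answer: 2726/953 + I*√2397/124488 ≈ 2.8604 + 0.00039328*I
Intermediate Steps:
S = -235/3 (S = -4 + (⅓)*(-223) = -4 - 223/3 = -235/3 ≈ -78.333)
U(Q) = √(-188 + Q)
n/(-6671) + U(S)/41496 = -19082/(-6671) + √(-188 - 235/3)/41496 = -19082*(-1/6671) + √(-799/3)*(1/41496) = 2726/953 + (I*√2397/3)*(1/41496) = 2726/953 + I*√2397/124488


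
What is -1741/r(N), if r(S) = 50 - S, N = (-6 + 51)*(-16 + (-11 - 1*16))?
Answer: -1741/1985 ≈ -0.87708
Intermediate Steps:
N = -1935 (N = 45*(-16 + (-11 - 16)) = 45*(-16 - 27) = 45*(-43) = -1935)
-1741/r(N) = -1741/(50 - 1*(-1935)) = -1741/(50 + 1935) = -1741/1985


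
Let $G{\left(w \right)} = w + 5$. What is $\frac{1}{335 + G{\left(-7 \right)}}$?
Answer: $\frac{1}{333} \approx 0.003003$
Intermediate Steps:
$G{\left(w \right)} = 5 + w$
$\frac{1}{335 + G{\left(-7 \right)}} = \frac{1}{335 + \left(5 - 7\right)} = \frac{1}{335 - 2} = \frac{1}{333}$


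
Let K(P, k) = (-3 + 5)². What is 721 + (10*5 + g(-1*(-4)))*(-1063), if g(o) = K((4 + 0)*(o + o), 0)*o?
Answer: -69437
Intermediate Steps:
K(P, k) = 4 (K(P, k) = 2² = 4)
g(o) = 4*o
721 + (10*5 + g(-1*(-4)))*(-1063) = 721 + (10*5 + 4*(-1*(-4)))*(-1063) = 721 + (50 + 4*4)*(-1063) = 721 + (50 + 16)*(-1063) = 721 + 66*(-1063) = 721 - 70158 = -69437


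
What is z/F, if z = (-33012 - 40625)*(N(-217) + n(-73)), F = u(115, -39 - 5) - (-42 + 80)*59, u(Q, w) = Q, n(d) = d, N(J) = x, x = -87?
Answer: -11781920/2127 ≈ -5539.2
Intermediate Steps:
N(J) = -87
F = -2127 (F = 115 - (-42 + 80)*59 = 115 - 38*59 = 115 - 1*2242 = 115 - 2242 = -2127)
z = 11781920 (z = (-33012 - 40625)*(-87 - 73) = -73637*(-160) = 11781920)
z/F = 11781920/(-2127) = 11781920*(-1/2127) = -11781920/2127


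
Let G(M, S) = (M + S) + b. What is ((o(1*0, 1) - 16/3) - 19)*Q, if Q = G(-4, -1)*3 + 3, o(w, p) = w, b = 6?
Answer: -146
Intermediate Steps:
G(M, S) = 6 + M + S (G(M, S) = (M + S) + 6 = 6 + M + S)
Q = 6 (Q = (6 - 4 - 1)*3 + 3 = 1*3 + 3 = 3 + 3 = 6)
((o(1*0, 1) - 16/3) - 19)*Q = ((1*0 - 16/3) - 19)*6 = ((0 - 16*1/3) - 19)*6 = ((0 - 16/3) - 19)*6 = (-16/3 - 19)*6 = -73/3*6 = -146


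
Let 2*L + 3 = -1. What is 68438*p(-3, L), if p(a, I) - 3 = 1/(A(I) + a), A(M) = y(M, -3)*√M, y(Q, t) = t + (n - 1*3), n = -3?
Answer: 612340/3 + 3602*I*√2 ≈ 2.0411e+5 + 5094.0*I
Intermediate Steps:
L = -2 (L = -3/2 + (½)*(-1) = -3/2 - ½ = -2)
y(Q, t) = -6 + t (y(Q, t) = t + (-3 - 1*3) = t + (-3 - 3) = t - 6 = -6 + t)
A(M) = -9*√M (A(M) = (-6 - 3)*√M = -9*√M)
p(a, I) = 3 + 1/(a - 9*√I) (p(a, I) = 3 + 1/(-9*√I + a) = 3 + 1/(a - 9*√I))
68438*p(-3, L) = 68438*((-1 - 3*(-3) + 27*√(-2))/(-1*(-3) + 9*√(-2))) = 68438*((-1 + 9 + 27*(I*√2))/(3 + 9*(I*√2))) = 68438*((-1 + 9 + 27*I*√2)/(3 + 9*I*√2)) = 68438*((8 + 27*I*√2)/(3 + 9*I*√2)) = 68438*(8 + 27*I*√2)/(3 + 9*I*√2)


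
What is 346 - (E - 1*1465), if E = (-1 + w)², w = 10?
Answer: 1730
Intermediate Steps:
E = 81 (E = (-1 + 10)² = 9² = 81)
346 - (E - 1*1465) = 346 - (81 - 1*1465) = 346 - (81 - 1465) = 346 - 1*(-1384) = 346 + 1384 = 1730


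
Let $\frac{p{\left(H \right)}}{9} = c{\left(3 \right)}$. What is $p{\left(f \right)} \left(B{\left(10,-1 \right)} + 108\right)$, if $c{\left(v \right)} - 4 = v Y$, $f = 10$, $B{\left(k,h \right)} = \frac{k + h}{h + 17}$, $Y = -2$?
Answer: $- \frac{15633}{8} \approx -1954.1$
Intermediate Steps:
$B{\left(k,h \right)} = \frac{h + k}{17 + h}$
$c{\left(v \right)} = 4 - 2 v$ ($c{\left(v \right)} = 4 + v \left(-2\right) = 4 - 2 v$)
$p{\left(H \right)} = -18$ ($p{\left(H \right)} = 9 \left(4 - 6\right) = 9 \left(-2\right) = -18$)
$p{\left(f \right)} \left(B{\left(10,-1 \right)} + 108\right) = - 18 \left(\frac{-1 + 10}{17 - 1} + 108\right) = - 18 \left(\frac{1}{16} \cdot 9 + 108\right) = - 18 \left(\frac{9}{16} + 108\right) = \left(-18\right) \frac{1737}{16} = - \frac{15633}{8}$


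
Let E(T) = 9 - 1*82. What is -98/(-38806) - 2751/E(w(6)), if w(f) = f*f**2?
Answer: 53381230/1416419 ≈ 37.687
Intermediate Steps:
w(f) = f**3
E(T) = -73 (E(T) = 9 - 82 = -73)
-98/(-38806) - 2751/E(w(6)) = -98/(-38806) - 2751/(-73) = -98*(-1/38806) - 2751*(-1/73) = 49/19403 + 2751/73 = 53381230/1416419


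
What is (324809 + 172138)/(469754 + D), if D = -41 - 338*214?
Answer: 496947/397381 ≈ 1.2506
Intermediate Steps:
D = -72373 (D = -41 - 72332 = -72373)
(324809 + 172138)/(469754 + D) = (324809 + 172138)/(469754 - 72373) = 496947/397381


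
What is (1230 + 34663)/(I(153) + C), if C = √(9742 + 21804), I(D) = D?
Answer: -5491629/8137 + 35893*√31546/8137 ≈ 108.57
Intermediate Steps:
C = √31546 ≈ 177.61
(1230 + 34663)/(I(153) + C) = (1230 + 34663)/(153 + √31546) = 35893/(153 + √31546)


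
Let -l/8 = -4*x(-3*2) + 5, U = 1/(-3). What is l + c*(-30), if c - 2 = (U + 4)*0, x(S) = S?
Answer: -292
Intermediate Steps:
U = -⅓ ≈ -0.33333
l = -232 (l = -8*(-(-12)*2 + 5) = -8*(-4*(-6) + 5) = -8*(24 + 5) = -8*29 = -232)
c = 2 (c = 2 + (-⅓ + 4)*0 = 2 + (11/3)*0 = 2 + 0 = 2)
l + c*(-30) = -232 + 2*(-30) = -232 - 60 = -292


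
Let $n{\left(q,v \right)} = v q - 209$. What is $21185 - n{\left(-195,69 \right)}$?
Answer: $34849$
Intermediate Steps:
$n{\left(q,v \right)} = -209 + q v$ ($n{\left(q,v \right)} = q v - 209 = -209 + q v$)
$21185 - n{\left(-195,69 \right)} = 21185 - \left(-209 - 13455\right) = 21185 - -13664 = 21185 + 13664 = 34849$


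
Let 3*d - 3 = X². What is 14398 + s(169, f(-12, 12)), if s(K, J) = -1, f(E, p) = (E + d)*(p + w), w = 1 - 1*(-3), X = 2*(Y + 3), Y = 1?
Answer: 14397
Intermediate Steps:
X = 8 (X = 2*(1 + 3) = 2*4 = 8)
w = 4 (w = 1 + 3 = 4)
d = 67/3 (d = 1 + (⅓)*8² = 1 + (⅓)*64 = 1 + 64/3 = 67/3 ≈ 22.333)
f(E, p) = (4 + p)*(67/3 + E) (f(E, p) = (E + 67/3)*(p + 4) = (67/3 + E)*(4 + p) = (4 + p)*(67/3 + E))
14398 + s(169, f(-12, 12)) = 14398 - 1 = 14397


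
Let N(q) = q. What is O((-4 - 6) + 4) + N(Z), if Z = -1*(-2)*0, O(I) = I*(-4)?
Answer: 24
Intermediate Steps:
O(I) = -4*I
Z = 0 (Z = 2*0 = 0)
O((-4 - 6) + 4) + N(Z) = -4*((-4 - 6) + 4) + 0 = -4*(-10 + 4) + 0 = -4*(-6) + 0 = 24 + 0 = 24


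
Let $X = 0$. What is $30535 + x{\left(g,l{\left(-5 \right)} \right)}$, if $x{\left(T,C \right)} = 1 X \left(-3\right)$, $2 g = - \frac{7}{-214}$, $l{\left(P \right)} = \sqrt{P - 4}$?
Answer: $30535$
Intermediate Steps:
$l{\left(P \right)} = \sqrt{-4 + P}$
$g = \frac{7}{428}$ ($g = \frac{\left(-7\right) \frac{1}{-214}}{2} = \frac{\left(-7\right) \left(- \frac{1}{214}\right)}{2} = \frac{1}{2} \cdot \frac{7}{214} = \frac{7}{428} \approx 0.016355$)
$x{\left(T,C \right)} = 0$ ($x{\left(T,C \right)} = 1 \cdot 0 \left(-3\right) = 0 \left(-3\right) = 0$)
$30535 + x{\left(g,l{\left(-5 \right)} \right)} = 30535 + 0 = 30535$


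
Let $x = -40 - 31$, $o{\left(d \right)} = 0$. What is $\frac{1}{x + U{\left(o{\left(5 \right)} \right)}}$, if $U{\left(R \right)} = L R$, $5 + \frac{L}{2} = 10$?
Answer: $- \frac{1}{71} \approx -0.014085$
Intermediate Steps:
$L = 10$ ($L = -10 + 2 \cdot 10 = -10 + 20 = 10$)
$x = -71$ ($x = -40 - 31 = -71$)
$U{\left(R \right)} = 10 R$
$\frac{1}{x + U{\left(o{\left(5 \right)} \right)}} = \frac{1}{-71 + 10 \cdot 0} = \frac{1}{-71 + 0} = \frac{1}{-71} = - \frac{1}{71}$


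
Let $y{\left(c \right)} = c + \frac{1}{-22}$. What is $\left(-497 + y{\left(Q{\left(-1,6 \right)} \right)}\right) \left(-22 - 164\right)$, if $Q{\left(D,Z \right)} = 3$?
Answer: $\frac{1010817}{11} \approx 91893.0$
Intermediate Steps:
$y{\left(c \right)} = - \frac{1}{22} + c$ ($y{\left(c \right)} = c - \frac{1}{22} = - \frac{1}{22} + c$)
$\left(-497 + y{\left(Q{\left(-1,6 \right)} \right)}\right) \left(-22 - 164\right) = \left(-497 + \left(- \frac{1}{22} + 3\right)\right) \left(-22 - 164\right) = \left(-497 + \frac{65}{22}\right) \left(-186\right) = \left(- \frac{10869}{22}\right) \left(-186\right) = \frac{1010817}{11}$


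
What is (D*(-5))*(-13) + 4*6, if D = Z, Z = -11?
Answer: -691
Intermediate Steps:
D = -11
(D*(-5))*(-13) + 4*6 = -11*(-5)*(-13) + 4*6 = 55*(-13) + 24 = -715 + 24 = -691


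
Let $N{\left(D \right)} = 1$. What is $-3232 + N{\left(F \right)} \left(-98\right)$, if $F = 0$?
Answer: $-3330$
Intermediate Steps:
$-3232 + N{\left(F \right)} \left(-98\right) = -3232 + 1 \left(-98\right) = -3232 - 98 = -3330$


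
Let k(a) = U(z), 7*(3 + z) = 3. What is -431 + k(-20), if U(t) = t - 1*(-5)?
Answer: -3000/7 ≈ -428.57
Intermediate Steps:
z = -18/7 (z = -3 + (1/7)*3 = -3 + 3/7 = -18/7 ≈ -2.5714)
U(t) = 5 + t (U(t) = t + 5 = 5 + t)
k(a) = 17/7 (k(a) = 5 - 18/7 = 17/7)
-431 + k(-20) = -431 + 17/7 = -3000/7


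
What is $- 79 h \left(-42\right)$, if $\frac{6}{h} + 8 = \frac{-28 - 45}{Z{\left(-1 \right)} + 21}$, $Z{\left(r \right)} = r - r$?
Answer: $- \frac{418068}{241} \approx -1734.7$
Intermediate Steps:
$Z{\left(r \right)} = 0$
$h = - \frac{126}{241}$ ($h = \frac{6}{-8 + \frac{-28 - 45}{0 + 21}} = \frac{6}{-8 - \frac{73}{21}} = \frac{6}{- \frac{241}{21}} = 6 \left(- \frac{21}{241}\right) = - \frac{126}{241} \approx -0.52282$)
$- 79 h \left(-42\right) = \left(-79\right) \left(- \frac{126}{241}\right) \left(-42\right) = \frac{9954}{241} \left(-42\right) = - \frac{418068}{241}$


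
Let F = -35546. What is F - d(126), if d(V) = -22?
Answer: -35524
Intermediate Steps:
F - d(126) = -35546 - 1*(-22) = -35546 + 22 = -35524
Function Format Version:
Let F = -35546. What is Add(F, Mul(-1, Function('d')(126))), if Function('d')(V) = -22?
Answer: -35524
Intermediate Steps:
Add(F, Mul(-1, Function('d')(126))) = Add(-35546, Mul(-1, -22)) = Add(-35546, 22) = -35524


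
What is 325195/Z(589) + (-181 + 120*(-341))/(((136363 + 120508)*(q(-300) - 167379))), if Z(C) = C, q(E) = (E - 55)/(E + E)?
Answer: 1677797783881265285/3038862507095771 ≈ 552.11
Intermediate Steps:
q(E) = (-55 + E)/(2*E) (q(E) = (-55 + E)/((2*E)) = (-55 + E)*(1/(2*E)) = (-55 + E)/(2*E))
325195/Z(589) + (-181 + 120*(-341))/(((136363 + 120508)*(q(-300) - 167379))) = 325195/589 + (-181 + 120*(-341))/(((136363 + 120508)*((1/2)*(-55 - 300)/(-300) - 167379))) = 325195*(1/589) + (-181 - 40920)/((256871*((1/2)*(-1/300)*(-355) - 167379))) = 325195/589 - 41101*1/(256871*(71/120 - 167379)) = 325195/589 - 41101/(256871*(-20085409/120)) = 325195/589 - 41101/(-5159359095239/120) = 325195/589 - 41101*(-120/5159359095239) = 325195/589 + 4932120/5159359095239 = 1677797783881265285/3038862507095771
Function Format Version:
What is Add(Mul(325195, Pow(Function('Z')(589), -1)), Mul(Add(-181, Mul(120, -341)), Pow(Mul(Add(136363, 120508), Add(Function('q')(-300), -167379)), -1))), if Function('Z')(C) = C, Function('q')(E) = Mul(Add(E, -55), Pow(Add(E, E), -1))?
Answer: Rational(1677797783881265285, 3038862507095771) ≈ 552.11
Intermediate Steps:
Function('q')(E) = Mul(Rational(1, 2), Pow(E, -1), Add(-55, E)) (Function('q')(E) = Mul(Add(-55, E), Pow(Mul(2, E), -1)) = Mul(Add(-55, E), Mul(Rational(1, 2), Pow(E, -1))) = Mul(Rational(1, 2), Pow(E, -1), Add(-55, E)))
Add(Mul(325195, Pow(Function('Z')(589), -1)), Mul(Add(-181, Mul(120, -341)), Pow(Mul(Add(136363, 120508), Add(Function('q')(-300), -167379)), -1))) = Add(Mul(325195, Pow(589, -1)), Mul(Add(-181, Mul(120, -341)), Pow(Mul(Add(136363, 120508), Add(Mul(Rational(1, 2), Pow(-300, -1), Add(-55, -300)), -167379)), -1))) = Add(Mul(325195, Rational(1, 589)), Mul(Add(-181, -40920), Pow(Mul(256871, Add(Mul(Rational(1, 2), Rational(-1, 300), -355), -167379)), -1))) = Add(Rational(325195, 589), Mul(-41101, Pow(Mul(256871, Add(Rational(71, 120), -167379)), -1))) = Add(Rational(325195, 589), Mul(-41101, Pow(Mul(256871, Rational(-20085409, 120)), -1))) = Add(Rational(325195, 589), Mul(-41101, Pow(Rational(-5159359095239, 120), -1))) = Add(Rational(325195, 589), Mul(-41101, Rational(-120, 5159359095239))) = Add(Rational(325195, 589), Rational(4932120, 5159359095239)) = Rational(1677797783881265285, 3038862507095771)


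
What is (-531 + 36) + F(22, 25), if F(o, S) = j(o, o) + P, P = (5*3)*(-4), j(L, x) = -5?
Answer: -560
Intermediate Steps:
P = -60 (P = 15*(-4) = -60)
F(o, S) = -65 (F(o, S) = -5 - 60 = -65)
(-531 + 36) + F(22, 25) = (-531 + 36) - 65 = -495 - 65 = -560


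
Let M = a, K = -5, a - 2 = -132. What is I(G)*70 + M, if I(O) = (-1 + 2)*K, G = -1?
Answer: -480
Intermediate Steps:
a = -130 (a = 2 - 132 = -130)
M = -130
I(O) = -5 (I(O) = (-1 + 2)*(-5) = 1*(-5) = -5)
I(G)*70 + M = -5*70 - 130 = -350 - 130 = -480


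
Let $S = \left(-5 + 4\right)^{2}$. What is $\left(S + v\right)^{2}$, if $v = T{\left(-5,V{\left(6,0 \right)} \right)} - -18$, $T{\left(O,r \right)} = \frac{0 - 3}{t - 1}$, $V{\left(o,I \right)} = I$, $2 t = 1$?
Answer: $625$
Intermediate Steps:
$t = \frac{1}{2}$ ($t = \frac{1}{2} \cdot 1 = \frac{1}{2} \approx 0.5$)
$T{\left(O,r \right)} = 6$ ($T{\left(O,r \right)} = \frac{0 - 3}{\frac{1}{2} - 1} = - \frac{3}{- \frac{1}{2}} = \left(-3\right) \left(-2\right) = 6$)
$v = 24$ ($v = 6 - -18 = 6 + 18 = 24$)
$S = 1$ ($S = \left(-1\right)^{2} = 1$)
$\left(S + v\right)^{2} = \left(1 + 24\right)^{2} = 25^{2} = 625$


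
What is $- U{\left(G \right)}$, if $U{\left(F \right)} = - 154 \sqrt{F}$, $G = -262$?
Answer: $154 i \sqrt{262} \approx 2492.7 i$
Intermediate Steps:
$- U{\left(G \right)} = - \left(-154\right) \sqrt{-262} = - \left(-154\right) i \sqrt{262} = 154 i \sqrt{262}$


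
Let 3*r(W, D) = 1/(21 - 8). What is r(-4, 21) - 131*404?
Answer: -2064035/39 ≈ -52924.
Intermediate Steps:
r(W, D) = 1/39 (r(W, D) = 1/(3*(21 - 8)) = (1/3)/13 = (1/3)*(1/13) = 1/39)
r(-4, 21) - 131*404 = 1/39 - 131*404 = 1/39 - 52924 = -2064035/39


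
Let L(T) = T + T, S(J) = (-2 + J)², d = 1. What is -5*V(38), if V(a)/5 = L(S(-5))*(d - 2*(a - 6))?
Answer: 154350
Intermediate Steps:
L(T) = 2*T
V(a) = 6370 - 980*a (V(a) = 5*((2*(-2 - 5)²)*(1 - 2*(a - 6))) = 5*((2*(-7)²)*(1 - 2*(-6 + a))) = 5*((2*49)*(1 + (12 - 2*a))) = 5*(98*(13 - 2*a)) = 5*(1274 - 196*a) = 6370 - 980*a)
-5*V(38) = -5*(6370 - 980*38) = -5*(6370 - 37240) = -5*(-30870) = 154350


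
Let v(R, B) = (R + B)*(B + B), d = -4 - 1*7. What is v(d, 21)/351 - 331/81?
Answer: -3043/1053 ≈ -2.8898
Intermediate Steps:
d = -11 (d = -4 - 7 = -11)
v(R, B) = 2*B*(B + R) (v(R, B) = (B + R)*(2*B) = 2*B*(B + R))
v(d, 21)/351 - 331/81 = (2*21*(21 - 11))/351 - 331/81 = (2*21*10)*(1/351) - 331*1/81 = 420*(1/351) - 331/81 = 140/117 - 331/81 = -3043/1053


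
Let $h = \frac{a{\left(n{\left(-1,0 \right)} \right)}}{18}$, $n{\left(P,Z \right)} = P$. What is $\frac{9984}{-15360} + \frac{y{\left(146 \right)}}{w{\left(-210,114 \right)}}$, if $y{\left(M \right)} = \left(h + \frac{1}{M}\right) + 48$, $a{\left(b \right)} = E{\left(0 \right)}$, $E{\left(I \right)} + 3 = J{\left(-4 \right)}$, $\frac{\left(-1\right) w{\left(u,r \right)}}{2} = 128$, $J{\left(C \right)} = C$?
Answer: $- \frac{703049}{840960} \approx -0.83601$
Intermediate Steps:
$w{\left(u,r \right)} = -256$ ($w{\left(u,r \right)} = \left(-2\right) 128 = -256$)
$E{\left(I \right)} = -7$ ($E{\left(I \right)} = -3 - 4 = -7$)
$a{\left(b \right)} = -7$
$h = - \frac{7}{18} \approx -0.38889$
$y{\left(M \right)} = \frac{857}{18} + \frac{1}{M}$ ($y{\left(M \right)} = \left(- \frac{7}{18} + \frac{1}{M}\right) + 48 = \frac{857}{18} + \frac{1}{M}$)
$\frac{9984}{-15360} + \frac{y{\left(146 \right)}}{w{\left(-210,114 \right)}} = \frac{9984}{-15360} + \frac{\frac{857}{18} + \frac{1}{146}}{-256} = 9984 \left(- \frac{1}{15360}\right) + \left(\frac{857}{18} + \frac{1}{146}\right) \left(- \frac{1}{256}\right) = - \frac{13}{20} + \frac{31285}{657} \left(- \frac{1}{256}\right) = - \frac{13}{20} - \frac{31285}{168192} = - \frac{703049}{840960}$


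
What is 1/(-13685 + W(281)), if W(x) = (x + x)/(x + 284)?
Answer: -565/7731463 ≈ -7.3078e-5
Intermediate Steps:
W(x) = 2*x/(284 + x) (W(x) = (2*x)/(284 + x) = 2*x/(284 + x))
1/(-13685 + W(281)) = 1/(-13685 + 2*281/(284 + 281)) = 1/(-13685 + 2*281/565) = 1/(-13685 + 2*281*(1/565)) = 1/(-13685 + 562/565) = 1/(-7731463/565) = -565/7731463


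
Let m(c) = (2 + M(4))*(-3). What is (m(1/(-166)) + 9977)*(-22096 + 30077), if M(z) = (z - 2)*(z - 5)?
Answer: 79626437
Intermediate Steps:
M(z) = (-5 + z)*(-2 + z) (M(z) = (-2 + z)*(-5 + z) = (-5 + z)*(-2 + z))
m(c) = 0 (m(c) = (2 + (10 + 4**2 - 7*4))*(-3) = (2 + (10 + 16 - 28))*(-3) = (2 - 2)*(-3) = 0*(-3) = 0)
(m(1/(-166)) + 9977)*(-22096 + 30077) = (0 + 9977)*(-22096 + 30077) = 9977*7981 = 79626437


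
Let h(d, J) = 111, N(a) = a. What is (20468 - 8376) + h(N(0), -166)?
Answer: 12203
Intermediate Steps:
(20468 - 8376) + h(N(0), -166) = (20468 - 8376) + 111 = 12092 + 111 = 12203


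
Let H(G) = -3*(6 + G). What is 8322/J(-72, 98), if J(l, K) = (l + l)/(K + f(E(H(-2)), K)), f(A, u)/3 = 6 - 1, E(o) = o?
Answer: -156731/24 ≈ -6530.5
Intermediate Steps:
H(G) = -18 - 3*G
f(A, u) = 15 (f(A, u) = 3*(6 - 1) = 3*5 = 15)
J(l, K) = 2*l/(15 + K) (J(l, K) = (l + l)/(K + 15) = (2*l)/(15 + K) = 2*l/(15 + K))
8322/J(-72, 98) = 8322/((2*(-72)/(15 + 98))) = 8322/((2*(-72)/113)) = 8322/((2*(-72)*(1/113))) = 8322/(-144/113) = 8322*(-113/144) = -156731/24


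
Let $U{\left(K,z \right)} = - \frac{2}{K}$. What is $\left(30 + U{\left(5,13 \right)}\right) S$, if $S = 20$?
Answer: $592$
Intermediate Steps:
$\left(30 + U{\left(5,13 \right)}\right) S = \left(30 - \frac{2}{5}\right) 20 = \frac{148}{5} \cdot 20 = 592$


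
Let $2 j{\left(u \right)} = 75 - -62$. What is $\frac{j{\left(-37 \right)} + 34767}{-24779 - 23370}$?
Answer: $- \frac{69671}{96298} \approx -0.72349$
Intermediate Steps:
$j{\left(u \right)} = \frac{137}{2}$ ($j{\left(u \right)} = \frac{75 - -62}{2} = \frac{75 + 62}{2} = \frac{1}{2} \cdot 137 = \frac{137}{2}$)
$\frac{j{\left(-37 \right)} + 34767}{-24779 - 23370} = \frac{\frac{137}{2} + 34767}{-24779 - 23370} = \frac{69671}{2 \left(-48149\right)} = \frac{69671}{2} \left(- \frac{1}{48149}\right) = - \frac{69671}{96298}$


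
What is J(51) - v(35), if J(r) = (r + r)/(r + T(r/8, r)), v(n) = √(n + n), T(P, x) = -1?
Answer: 51/25 - √70 ≈ -6.3266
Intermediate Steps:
v(n) = √2*√n (v(n) = √(2*n) = √2*√n)
J(r) = 2*r/(-1 + r) (J(r) = (r + r)/(r - 1) = (2*r)/(-1 + r) = 2*r/(-1 + r))
J(51) - v(35) = 2*51/(-1 + 51) - √2*√35 = 2*51/50 - √70 = 2*51*(1/50) - √70 = 51/25 - √70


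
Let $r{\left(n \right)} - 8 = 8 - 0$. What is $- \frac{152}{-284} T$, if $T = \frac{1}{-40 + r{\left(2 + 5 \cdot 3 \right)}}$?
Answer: $- \frac{19}{852} \approx -0.0223$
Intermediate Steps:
$r{\left(n \right)} = 16$ ($r{\left(n \right)} = 8 + \left(8 - 0\right) = 8 + \left(8 + 0\right) = 8 + 8 = 16$)
$T = - \frac{1}{24}$ ($T = \frac{1}{-40 + 16} = \frac{1}{-24} = - \frac{1}{24} \approx -0.041667$)
$- \frac{152}{-284} T = - \frac{152}{-284} \left(- \frac{1}{24}\right) = \left(-152\right) \left(- \frac{1}{284}\right) \left(- \frac{1}{24}\right) = \frac{38}{71} \left(- \frac{1}{24}\right) = - \frac{19}{852}$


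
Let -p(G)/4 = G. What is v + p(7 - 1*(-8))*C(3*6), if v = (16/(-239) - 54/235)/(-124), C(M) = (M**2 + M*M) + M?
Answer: -139149902467/3482230 ≈ -39960.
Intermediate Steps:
p(G) = -4*G
C(M) = M + 2*M**2 (C(M) = (M**2 + M**2) + M = 2*M**2 + M = M + 2*M**2)
v = 8333/3482230 (v = (16*(-1/239) - 54*1/235)*(-1/124) = (-16/239 - 54/235)*(-1/124) = -16666/56165*(-1/124) = 8333/3482230 ≈ 0.0023930)
v + p(7 - 1*(-8))*C(3*6) = 8333/3482230 + (-4*(7 - 1*(-8)))*((3*6)*(1 + 2*(3*6))) = 8333/3482230 + (-4*(7 + 8))*(18*(1 + 2*18)) = 8333/3482230 + (-4*15)*(18*(1 + 36)) = 8333/3482230 - 1080*37 = 8333/3482230 - 60*666 = 8333/3482230 - 39960 = -139149902467/3482230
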